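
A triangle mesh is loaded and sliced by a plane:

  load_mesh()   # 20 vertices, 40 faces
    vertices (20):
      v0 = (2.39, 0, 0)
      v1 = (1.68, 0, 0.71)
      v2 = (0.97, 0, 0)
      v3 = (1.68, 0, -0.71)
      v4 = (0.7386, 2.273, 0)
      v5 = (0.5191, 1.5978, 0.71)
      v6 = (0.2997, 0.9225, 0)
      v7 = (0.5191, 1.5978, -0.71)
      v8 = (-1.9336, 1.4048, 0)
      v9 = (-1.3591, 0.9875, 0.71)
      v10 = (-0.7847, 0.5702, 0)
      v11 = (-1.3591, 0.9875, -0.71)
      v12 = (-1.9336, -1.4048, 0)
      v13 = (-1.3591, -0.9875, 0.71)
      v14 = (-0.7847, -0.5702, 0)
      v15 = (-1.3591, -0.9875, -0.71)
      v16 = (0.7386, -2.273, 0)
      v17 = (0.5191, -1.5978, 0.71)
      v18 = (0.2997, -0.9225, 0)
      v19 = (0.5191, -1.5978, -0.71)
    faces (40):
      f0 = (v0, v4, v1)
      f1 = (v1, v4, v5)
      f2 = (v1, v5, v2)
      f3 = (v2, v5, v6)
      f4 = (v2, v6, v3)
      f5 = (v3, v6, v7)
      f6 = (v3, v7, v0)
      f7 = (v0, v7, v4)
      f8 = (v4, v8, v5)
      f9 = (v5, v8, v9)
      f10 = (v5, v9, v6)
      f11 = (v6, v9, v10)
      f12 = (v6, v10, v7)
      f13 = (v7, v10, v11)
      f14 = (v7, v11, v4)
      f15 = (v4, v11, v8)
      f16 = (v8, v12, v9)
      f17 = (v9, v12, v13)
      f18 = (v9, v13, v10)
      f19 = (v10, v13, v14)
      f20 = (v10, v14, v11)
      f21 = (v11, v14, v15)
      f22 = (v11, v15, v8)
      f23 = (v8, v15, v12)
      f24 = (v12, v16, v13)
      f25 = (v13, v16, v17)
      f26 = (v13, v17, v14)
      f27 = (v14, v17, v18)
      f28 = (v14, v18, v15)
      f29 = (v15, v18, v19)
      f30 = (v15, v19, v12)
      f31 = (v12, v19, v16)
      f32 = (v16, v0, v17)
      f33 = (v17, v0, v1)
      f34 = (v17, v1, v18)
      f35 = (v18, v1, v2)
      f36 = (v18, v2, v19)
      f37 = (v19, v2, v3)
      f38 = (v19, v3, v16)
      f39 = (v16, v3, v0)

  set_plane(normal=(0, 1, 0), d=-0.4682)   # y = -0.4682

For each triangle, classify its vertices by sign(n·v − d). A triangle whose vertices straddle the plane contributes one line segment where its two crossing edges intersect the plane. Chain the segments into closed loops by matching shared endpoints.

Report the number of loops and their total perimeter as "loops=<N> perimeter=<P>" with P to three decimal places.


loops=2 perimeter=7.670

Straddling triangles (16 of 40):
  (v8,v12,v9) [+-+] → (-1.9336, -0.4682, 0)–(-1.70868, -0.4682, 0.277969)  len=0.3576
  (v9,v12,v13) [+--] → (-1.70868, -0.4682, 0.277969)–(-1.3591, -0.4682, 0.71)  len=0.5557
  (v9,v13,v10) [+-+] → (-1.3591, -0.4682, 0.71)–(-1.16761, -0.4682, 0.473303)  len=0.3045
  (v10,v13,v14) [+--] → (-1.16761, -0.4682, 0.473303)–(-0.7847, -0.4682, 0)  len=0.6088
  (v10,v14,v11) [+-+] → (-0.7847, -0.4682, 0)–(-0.822312, -0.4682, -0.0464916)  len=0.0598
  (v11,v14,v15) [+--] → (-0.822312, -0.4682, -0.0464916)–(-1.3591, -0.4682, -0.71)  len=0.8535
  (v11,v15,v8) [+-+] → (-1.3591, -0.4682, -0.71)–(-1.48381, -0.4682, -0.555879)  len=0.1983
  (v8,v15,v12) [+--] → (-1.48381, -0.4682, -0.555879)–(-1.9336, -0.4682, 0)  len=0.7151
  (v16,v0,v17) [-+-] → (2.04984, -0.4682, 0)–(1.84177, -0.4682, 0.20805)  len=0.2942
  (v17,v0,v1) [-++] → (1.84177, -0.4682, 0.20805)–(1.33982, -0.4682, 0.71)  len=0.7099
  (v17,v1,v18) [-+-] → (1.33982, -0.4682, 0.71)–(0.979451, -0.4682, 0.349651)  len=0.5096
  (v18,v1,v2) [-++] → (0.979451, -0.4682, 0.349651)–(0.6298, -0.4682, 0)  len=0.4945
  (v18,v2,v19) [-+-] → (0.6298, -0.4682, 0)–(0.837874, -0.4682, -0.20805)  len=0.2942
  (v19,v2,v3) [-++] → (0.837874, -0.4682, -0.20805)–(1.33982, -0.4682, -0.71)  len=0.7099
  (v19,v3,v16) [-+-] → (1.33982, -0.4682, -0.71)–(1.48609, -0.4682, -0.563752)  len=0.2068
  (v16,v3,v0) [-++] → (1.48609, -0.4682, -0.563752)–(2.04984, -0.4682, 0)  len=0.7973

Chained into 2 loop(s):
  loop 1: 8 segments, perimeter = 3.6531
  loop 2: 8 segments, perimeter = 4.0164
Total perimeter = 7.670


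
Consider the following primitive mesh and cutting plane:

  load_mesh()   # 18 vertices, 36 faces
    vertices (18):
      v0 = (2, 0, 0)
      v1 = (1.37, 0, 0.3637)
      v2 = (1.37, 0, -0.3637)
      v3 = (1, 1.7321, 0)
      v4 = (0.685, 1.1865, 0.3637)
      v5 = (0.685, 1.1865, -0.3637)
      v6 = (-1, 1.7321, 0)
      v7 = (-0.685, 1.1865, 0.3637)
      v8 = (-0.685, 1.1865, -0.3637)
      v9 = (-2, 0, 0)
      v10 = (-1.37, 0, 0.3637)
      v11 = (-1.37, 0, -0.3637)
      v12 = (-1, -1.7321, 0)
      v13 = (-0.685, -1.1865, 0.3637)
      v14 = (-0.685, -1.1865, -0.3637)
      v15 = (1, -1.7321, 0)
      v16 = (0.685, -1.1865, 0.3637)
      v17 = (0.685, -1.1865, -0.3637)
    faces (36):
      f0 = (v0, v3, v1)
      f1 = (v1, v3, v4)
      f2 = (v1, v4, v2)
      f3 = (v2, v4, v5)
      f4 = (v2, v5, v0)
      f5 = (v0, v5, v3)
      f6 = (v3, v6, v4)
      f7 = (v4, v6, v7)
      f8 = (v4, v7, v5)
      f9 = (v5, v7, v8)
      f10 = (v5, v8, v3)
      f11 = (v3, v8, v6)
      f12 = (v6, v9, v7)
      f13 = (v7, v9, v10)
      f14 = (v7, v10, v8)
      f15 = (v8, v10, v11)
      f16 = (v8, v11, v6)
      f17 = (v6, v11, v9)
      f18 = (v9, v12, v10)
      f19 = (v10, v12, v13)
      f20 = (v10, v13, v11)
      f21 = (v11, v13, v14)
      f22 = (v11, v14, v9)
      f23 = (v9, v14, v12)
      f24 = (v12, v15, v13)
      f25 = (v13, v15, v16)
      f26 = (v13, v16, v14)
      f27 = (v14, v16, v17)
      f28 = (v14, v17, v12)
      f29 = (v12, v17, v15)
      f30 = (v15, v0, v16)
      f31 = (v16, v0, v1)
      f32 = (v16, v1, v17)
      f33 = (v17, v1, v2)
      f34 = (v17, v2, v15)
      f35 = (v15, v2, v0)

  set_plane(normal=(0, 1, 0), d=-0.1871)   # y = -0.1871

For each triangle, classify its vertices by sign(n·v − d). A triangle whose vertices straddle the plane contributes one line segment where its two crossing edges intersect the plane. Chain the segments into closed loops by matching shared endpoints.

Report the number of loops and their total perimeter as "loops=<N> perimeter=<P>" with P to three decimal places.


loops=2 perimeter=4.365

Straddling triangles (12 of 36):
  (v9,v12,v10) [+-+] → (-1.89198, -0.1871, 0)–(-1.33003, -0.1871, 0.324413)  len=0.6489
  (v10,v12,v13) [+--] → (-1.33003, -0.1871, 0.324413)–(-1.26198, -0.1871, 0.3637)  len=0.0786
  (v10,v13,v11) [+-+] → (-1.26198, -0.1871, 0.3637)–(-1.26198, -0.1871, -0.248996)  len=0.6127
  (v11,v13,v14) [+--] → (-1.26198, -0.1871, -0.248996)–(-1.26198, -0.1871, -0.3637)  len=0.1147
  (v11,v14,v9) [+-+] → (-1.26198, -0.1871, -0.3637)–(-1.79264, -0.1871, -0.0573521)  len=0.6127
  (v9,v14,v12) [+--] → (-1.79264, -0.1871, -0.0573521)–(-1.89198, -0.1871, 0)  len=0.1147
  (v15,v0,v16) [-+-] → (1.89198, -0.1871, 0)–(1.79264, -0.1871, 0.0573521)  len=0.1147
  (v16,v0,v1) [-++] → (1.79264, -0.1871, 0.0573521)–(1.26198, -0.1871, 0.3637)  len=0.6127
  (v16,v1,v17) [-+-] → (1.26198, -0.1871, 0.3637)–(1.26198, -0.1871, 0.248996)  len=0.1147
  (v17,v1,v2) [-++] → (1.26198, -0.1871, 0.248996)–(1.26198, -0.1871, -0.3637)  len=0.6127
  (v17,v2,v15) [-+-] → (1.26198, -0.1871, -0.3637)–(1.33003, -0.1871, -0.324413)  len=0.0786
  (v15,v2,v0) [-++] → (1.33003, -0.1871, -0.324413)–(1.89198, -0.1871, 0)  len=0.6489

Chained into 2 loop(s):
  loop 1: 6 segments, perimeter = 2.1823
  loop 2: 6 segments, perimeter = 2.1823
Total perimeter = 4.365


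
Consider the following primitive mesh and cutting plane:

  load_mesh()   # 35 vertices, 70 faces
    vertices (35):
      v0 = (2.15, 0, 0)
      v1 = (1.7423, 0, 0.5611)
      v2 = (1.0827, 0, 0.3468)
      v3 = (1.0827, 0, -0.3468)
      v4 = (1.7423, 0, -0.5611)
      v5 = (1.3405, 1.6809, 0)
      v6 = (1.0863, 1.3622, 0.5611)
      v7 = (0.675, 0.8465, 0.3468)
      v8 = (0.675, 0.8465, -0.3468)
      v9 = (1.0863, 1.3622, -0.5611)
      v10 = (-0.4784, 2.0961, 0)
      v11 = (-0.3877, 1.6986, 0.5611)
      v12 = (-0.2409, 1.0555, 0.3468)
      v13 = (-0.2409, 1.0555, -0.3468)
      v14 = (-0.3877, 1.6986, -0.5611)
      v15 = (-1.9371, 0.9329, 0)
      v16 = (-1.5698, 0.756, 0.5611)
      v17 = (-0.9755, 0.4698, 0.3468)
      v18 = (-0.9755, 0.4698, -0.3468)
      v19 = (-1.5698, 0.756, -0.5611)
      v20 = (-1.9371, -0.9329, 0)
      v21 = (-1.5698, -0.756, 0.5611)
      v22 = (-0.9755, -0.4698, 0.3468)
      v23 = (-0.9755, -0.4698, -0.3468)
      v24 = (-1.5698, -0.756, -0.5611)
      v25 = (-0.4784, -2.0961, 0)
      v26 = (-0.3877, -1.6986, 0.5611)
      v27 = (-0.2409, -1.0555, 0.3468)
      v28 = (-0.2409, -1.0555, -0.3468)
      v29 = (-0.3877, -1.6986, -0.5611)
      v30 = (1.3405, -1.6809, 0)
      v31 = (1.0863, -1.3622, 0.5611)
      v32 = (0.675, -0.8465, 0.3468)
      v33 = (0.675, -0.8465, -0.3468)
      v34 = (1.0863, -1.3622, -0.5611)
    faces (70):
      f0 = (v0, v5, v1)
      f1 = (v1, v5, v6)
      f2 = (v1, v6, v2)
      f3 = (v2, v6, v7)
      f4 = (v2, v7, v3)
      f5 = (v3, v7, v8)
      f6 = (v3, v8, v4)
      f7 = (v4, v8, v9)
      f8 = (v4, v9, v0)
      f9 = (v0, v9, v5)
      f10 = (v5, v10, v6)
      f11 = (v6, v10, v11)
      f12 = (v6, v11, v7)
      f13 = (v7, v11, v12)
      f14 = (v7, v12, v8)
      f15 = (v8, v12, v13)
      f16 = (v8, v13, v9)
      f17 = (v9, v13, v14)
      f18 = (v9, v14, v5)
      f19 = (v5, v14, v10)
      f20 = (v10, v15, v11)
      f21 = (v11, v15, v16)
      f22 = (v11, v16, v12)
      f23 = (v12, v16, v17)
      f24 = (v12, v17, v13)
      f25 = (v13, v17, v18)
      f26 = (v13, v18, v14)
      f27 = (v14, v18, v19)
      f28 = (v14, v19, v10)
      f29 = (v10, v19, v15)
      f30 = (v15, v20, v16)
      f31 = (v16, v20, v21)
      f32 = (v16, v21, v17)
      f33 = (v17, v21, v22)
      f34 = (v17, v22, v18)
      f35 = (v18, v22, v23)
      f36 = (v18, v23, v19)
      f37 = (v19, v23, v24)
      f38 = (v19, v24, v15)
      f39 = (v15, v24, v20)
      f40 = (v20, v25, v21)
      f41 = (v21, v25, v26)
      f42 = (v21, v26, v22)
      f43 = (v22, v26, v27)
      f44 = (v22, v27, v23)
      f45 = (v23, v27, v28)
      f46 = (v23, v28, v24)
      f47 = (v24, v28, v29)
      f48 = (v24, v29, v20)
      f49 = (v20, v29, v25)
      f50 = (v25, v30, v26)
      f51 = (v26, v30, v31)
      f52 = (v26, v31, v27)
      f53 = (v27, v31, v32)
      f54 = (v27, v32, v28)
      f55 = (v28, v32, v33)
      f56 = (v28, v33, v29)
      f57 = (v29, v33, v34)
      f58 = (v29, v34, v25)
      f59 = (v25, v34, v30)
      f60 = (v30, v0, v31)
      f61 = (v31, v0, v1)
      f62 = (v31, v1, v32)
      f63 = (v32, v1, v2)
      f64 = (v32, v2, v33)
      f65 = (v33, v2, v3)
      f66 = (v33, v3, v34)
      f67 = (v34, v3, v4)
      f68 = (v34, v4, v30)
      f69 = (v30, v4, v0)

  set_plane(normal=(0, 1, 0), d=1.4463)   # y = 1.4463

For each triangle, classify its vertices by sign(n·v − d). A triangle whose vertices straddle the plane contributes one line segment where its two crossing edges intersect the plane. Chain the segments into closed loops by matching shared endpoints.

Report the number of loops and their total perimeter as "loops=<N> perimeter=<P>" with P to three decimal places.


Straddling triangles (16 of 70):
  (v0,v5,v1) [-+-] → (1.45348, 1.4463, 0)–(1.39658, 1.4463, 0.0783117)  len=0.0968
  (v1,v5,v6) [-+-] → (1.39658, 1.4463, 0.0783117)–(1.15338, 1.4463, 0.413034)  len=0.4137
  (v0,v9,v5) [--+] → (1.15338, 1.4463, -0.413034)–(1.45348, 1.4463, 0)  len=0.5105
  (v5,v10,v6) [++-] → (0.906996, 1.4463, 0.496802)–(1.15338, 1.4463, 0.413034)  len=0.2602
  (v6,v10,v11) [-++] → (0.906996, 1.4463, 0.496802)–(0.7178, 1.4463, 0.5611)  len=0.1998
  (v6,v11,v7) [-+-] → (0.7178, 1.4463, 0.5611)–(-0.073043, 1.4463, 0.497647)  len=0.7934
  (v7,v11,v12) [-+-] → (-0.073043, 1.4463, 0.497647)–(-0.330108, 1.4463, 0.477026)  len=0.2579
  (v9,v13,v14) [--+] → (-0.330108, 1.4463, -0.477026)–(0.7178, 1.4463, -0.5611)  len=1.0513
  (v9,v14,v5) [-++] → (0.7178, 1.4463, -0.5611)–(1.15338, 1.4463, -0.413034)  len=0.4601
  (v10,v15,v11) [+-+] → (-1.29328, 1.4463, 0)–(-0.898231, 1.4463, 0.376216)  len=0.5455
  (v11,v15,v16) [+--] → (-0.898231, 1.4463, 0.376216)–(-0.704106, 1.4463, 0.5611)  len=0.2681
  (v11,v16,v12) [+--] → (-0.704106, 1.4463, 0.5611)–(-0.330108, 1.4463, 0.477026)  len=0.3833
  (v13,v18,v14) [--+] → (-0.508388, 1.4463, -0.517099)–(-0.330108, 1.4463, -0.477026)  len=0.1827
  (v14,v18,v19) [+--] → (-0.508388, 1.4463, -0.517099)–(-0.704106, 1.4463, -0.5611)  len=0.2006
  (v14,v19,v10) [+-+] → (-0.704106, 1.4463, -0.5611)–(-1.00761, 1.4463, -0.272071)  len=0.4191
  (v10,v19,v15) [+--] → (-1.00761, 1.4463, -0.272071)–(-1.29328, 1.4463, 0)  len=0.3945

Chained into 1 loop(s):
  loop 1: 16 segments, perimeter = 6.4376
Total perimeter = 6.438

loops=1 perimeter=6.438


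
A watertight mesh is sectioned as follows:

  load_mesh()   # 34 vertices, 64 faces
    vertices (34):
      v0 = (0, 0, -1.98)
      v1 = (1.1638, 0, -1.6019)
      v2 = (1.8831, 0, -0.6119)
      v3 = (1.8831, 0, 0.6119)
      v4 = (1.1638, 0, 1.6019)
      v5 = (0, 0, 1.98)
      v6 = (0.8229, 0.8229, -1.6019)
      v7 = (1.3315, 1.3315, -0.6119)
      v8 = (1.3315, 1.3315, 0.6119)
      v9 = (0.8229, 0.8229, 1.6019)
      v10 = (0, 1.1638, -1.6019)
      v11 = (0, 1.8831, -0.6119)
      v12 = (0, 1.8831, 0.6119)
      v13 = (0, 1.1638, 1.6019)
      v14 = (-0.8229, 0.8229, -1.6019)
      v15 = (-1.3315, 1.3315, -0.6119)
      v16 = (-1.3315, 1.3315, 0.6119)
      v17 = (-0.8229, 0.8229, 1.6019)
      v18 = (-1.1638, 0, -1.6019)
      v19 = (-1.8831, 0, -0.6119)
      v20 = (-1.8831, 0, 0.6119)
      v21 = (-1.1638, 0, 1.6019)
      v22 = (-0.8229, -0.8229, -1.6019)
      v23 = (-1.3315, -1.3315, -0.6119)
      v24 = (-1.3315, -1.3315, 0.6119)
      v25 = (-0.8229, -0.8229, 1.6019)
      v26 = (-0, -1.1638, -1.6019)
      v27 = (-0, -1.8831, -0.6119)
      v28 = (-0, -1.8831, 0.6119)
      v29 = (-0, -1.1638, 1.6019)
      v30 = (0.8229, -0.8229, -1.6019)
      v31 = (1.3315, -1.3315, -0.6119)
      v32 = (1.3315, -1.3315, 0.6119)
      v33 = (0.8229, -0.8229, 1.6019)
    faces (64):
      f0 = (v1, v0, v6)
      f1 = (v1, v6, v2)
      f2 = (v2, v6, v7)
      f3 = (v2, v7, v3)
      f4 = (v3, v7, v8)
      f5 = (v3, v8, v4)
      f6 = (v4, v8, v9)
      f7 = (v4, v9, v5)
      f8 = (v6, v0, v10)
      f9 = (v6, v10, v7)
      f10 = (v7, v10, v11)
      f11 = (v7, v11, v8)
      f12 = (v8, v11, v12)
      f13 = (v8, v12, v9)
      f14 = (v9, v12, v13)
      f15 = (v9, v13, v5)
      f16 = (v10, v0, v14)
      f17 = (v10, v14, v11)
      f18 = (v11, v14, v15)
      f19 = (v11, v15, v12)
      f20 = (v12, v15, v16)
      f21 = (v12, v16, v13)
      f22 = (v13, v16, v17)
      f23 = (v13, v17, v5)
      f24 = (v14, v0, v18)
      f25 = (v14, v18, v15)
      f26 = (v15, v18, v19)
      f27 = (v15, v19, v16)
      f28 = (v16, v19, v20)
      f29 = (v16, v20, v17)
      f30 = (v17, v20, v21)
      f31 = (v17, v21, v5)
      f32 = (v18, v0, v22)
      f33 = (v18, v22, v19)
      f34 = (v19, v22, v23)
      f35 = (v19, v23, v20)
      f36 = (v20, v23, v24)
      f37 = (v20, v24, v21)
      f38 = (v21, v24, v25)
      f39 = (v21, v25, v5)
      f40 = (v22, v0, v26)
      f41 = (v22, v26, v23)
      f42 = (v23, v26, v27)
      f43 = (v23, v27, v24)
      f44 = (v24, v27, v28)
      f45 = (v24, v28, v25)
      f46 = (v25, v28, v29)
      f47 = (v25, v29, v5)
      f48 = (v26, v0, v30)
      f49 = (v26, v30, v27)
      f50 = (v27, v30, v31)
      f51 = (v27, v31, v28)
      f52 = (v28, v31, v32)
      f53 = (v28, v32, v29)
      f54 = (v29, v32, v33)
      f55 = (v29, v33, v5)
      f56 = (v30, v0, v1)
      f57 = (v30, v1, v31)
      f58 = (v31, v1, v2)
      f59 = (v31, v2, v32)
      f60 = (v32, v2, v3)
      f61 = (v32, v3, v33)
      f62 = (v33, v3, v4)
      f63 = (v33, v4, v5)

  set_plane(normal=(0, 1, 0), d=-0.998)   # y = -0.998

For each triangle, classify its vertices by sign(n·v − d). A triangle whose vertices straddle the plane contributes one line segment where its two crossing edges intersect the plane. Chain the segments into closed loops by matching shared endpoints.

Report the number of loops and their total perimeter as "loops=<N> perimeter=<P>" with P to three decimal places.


Straddling triangles (20 of 64):
  (v19,v22,v23) [++-] → (-0.998, -0.998, -1.26106)–(-1.46966, -0.998, -0.6119)  len=0.8024
  (v19,v23,v20) [+-+] → (-1.46966, -0.998, -0.6119)–(-1.46966, -0.998, -0.305376)  len=0.3065
  (v20,v23,v24) [+--] → (-1.46966, -0.998, -0.305376)–(-1.46966, -0.998, 0.6119)  len=0.9173
  (v20,v24,v21) [+-+] → (-1.46966, -0.998, 0.6119)–(-1.2895, -0.998, 0.859865)  len=0.3065
  (v21,v24,v25) [+-+] → (-1.2895, -0.998, 0.859865)–(-0.998, -0.998, 1.26106)  len=0.4959
  (v22,v0,v26) [++-] → (0, -0.998, -1.65577)–(-0.400225, -0.998, -1.6019)  len=0.4038
  (v22,v26,v23) [+--] → (-0.400225, -0.998, -1.6019)–(-0.998, -0.998, -1.26106)  len=0.6881
  (v24,v28,v25) [--+] → (-0.686992, -0.998, 1.43839)–(-0.998, -0.998, 1.26106)  len=0.3580
  (v25,v28,v29) [+--] → (-0.686992, -0.998, 1.43839)–(-0.400225, -0.998, 1.6019)  len=0.3301
  (v25,v29,v5) [+-+] → (-0.400225, -0.998, 1.6019)–(0, -0.998, 1.65577)  len=0.4038
  (v26,v0,v30) [-++] → (0, -0.998, -1.65577)–(0.400225, -0.998, -1.6019)  len=0.4038
  (v26,v30,v27) [-+-] → (0.400225, -0.998, -1.6019)–(0.686992, -0.998, -1.43839)  len=0.3301
  (v27,v30,v31) [-+-] → (0.686992, -0.998, -1.43839)–(0.998, -0.998, -1.26106)  len=0.3580
  (v29,v32,v33) [--+] → (0.998, -0.998, 1.26106)–(0.400225, -0.998, 1.6019)  len=0.6881
  (v29,v33,v5) [-++] → (0.400225, -0.998, 1.6019)–(0, -0.998, 1.65577)  len=0.4038
  (v30,v1,v31) [++-] → (1.2895, -0.998, -0.859865)–(0.998, -0.998, -1.26106)  len=0.4959
  (v31,v1,v2) [-++] → (1.2895, -0.998, -0.859865)–(1.46966, -0.998, -0.6119)  len=0.3065
  (v31,v2,v32) [-+-] → (1.46966, -0.998, -0.6119)–(1.46966, -0.998, 0.305376)  len=0.9173
  (v32,v2,v3) [-++] → (1.46966, -0.998, 0.305376)–(1.46966, -0.998, 0.6119)  len=0.3065
  (v32,v3,v33) [-++] → (1.46966, -0.998, 0.6119)–(0.998, -0.998, 1.26106)  len=0.8024

Chained into 1 loop(s):
  loop 1: 20 segments, perimeter = 10.0251
Total perimeter = 10.025

loops=1 perimeter=10.025


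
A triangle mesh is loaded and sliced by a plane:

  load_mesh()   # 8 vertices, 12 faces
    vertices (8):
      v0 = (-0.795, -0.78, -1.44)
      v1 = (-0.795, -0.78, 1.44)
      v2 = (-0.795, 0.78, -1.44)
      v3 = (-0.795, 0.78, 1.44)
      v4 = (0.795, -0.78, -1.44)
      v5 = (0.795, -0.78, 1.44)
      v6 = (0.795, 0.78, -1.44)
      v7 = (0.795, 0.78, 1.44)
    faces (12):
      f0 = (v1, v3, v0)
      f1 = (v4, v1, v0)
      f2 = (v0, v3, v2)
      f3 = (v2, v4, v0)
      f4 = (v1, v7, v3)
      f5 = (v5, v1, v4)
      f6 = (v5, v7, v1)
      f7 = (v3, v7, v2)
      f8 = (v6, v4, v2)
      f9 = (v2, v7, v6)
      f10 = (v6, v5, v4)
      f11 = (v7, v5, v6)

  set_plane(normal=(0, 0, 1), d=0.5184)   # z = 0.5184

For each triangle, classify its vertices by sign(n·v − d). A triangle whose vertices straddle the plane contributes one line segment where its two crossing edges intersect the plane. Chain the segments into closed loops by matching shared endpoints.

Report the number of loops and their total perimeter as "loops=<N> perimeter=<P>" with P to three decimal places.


Straddling triangles (8 of 12):
  (v1,v3,v0) [++-] → (-0.795, 0.2808, 0.5184)–(-0.795, -0.78, 0.5184)  len=1.0608
  (v4,v1,v0) [-+-] → (-0.2862, -0.78, 0.5184)–(-0.795, -0.78, 0.5184)  len=0.5088
  (v0,v3,v2) [-+-] → (-0.795, 0.2808, 0.5184)–(-0.795, 0.78, 0.5184)  len=0.4992
  (v5,v1,v4) [++-] → (-0.2862, -0.78, 0.5184)–(0.795, -0.78, 0.5184)  len=1.0812
  (v3,v7,v2) [++-] → (0.2862, 0.78, 0.5184)–(-0.795, 0.78, 0.5184)  len=1.0812
  (v2,v7,v6) [-+-] → (0.2862, 0.78, 0.5184)–(0.795, 0.78, 0.5184)  len=0.5088
  (v6,v5,v4) [-+-] → (0.795, -0.2808, 0.5184)–(0.795, -0.78, 0.5184)  len=0.4992
  (v7,v5,v6) [++-] → (0.795, -0.2808, 0.5184)–(0.795, 0.78, 0.5184)  len=1.0608

Chained into 1 loop(s):
  loop 1: 8 segments, perimeter = 6.3000
Total perimeter = 6.300

loops=1 perimeter=6.300


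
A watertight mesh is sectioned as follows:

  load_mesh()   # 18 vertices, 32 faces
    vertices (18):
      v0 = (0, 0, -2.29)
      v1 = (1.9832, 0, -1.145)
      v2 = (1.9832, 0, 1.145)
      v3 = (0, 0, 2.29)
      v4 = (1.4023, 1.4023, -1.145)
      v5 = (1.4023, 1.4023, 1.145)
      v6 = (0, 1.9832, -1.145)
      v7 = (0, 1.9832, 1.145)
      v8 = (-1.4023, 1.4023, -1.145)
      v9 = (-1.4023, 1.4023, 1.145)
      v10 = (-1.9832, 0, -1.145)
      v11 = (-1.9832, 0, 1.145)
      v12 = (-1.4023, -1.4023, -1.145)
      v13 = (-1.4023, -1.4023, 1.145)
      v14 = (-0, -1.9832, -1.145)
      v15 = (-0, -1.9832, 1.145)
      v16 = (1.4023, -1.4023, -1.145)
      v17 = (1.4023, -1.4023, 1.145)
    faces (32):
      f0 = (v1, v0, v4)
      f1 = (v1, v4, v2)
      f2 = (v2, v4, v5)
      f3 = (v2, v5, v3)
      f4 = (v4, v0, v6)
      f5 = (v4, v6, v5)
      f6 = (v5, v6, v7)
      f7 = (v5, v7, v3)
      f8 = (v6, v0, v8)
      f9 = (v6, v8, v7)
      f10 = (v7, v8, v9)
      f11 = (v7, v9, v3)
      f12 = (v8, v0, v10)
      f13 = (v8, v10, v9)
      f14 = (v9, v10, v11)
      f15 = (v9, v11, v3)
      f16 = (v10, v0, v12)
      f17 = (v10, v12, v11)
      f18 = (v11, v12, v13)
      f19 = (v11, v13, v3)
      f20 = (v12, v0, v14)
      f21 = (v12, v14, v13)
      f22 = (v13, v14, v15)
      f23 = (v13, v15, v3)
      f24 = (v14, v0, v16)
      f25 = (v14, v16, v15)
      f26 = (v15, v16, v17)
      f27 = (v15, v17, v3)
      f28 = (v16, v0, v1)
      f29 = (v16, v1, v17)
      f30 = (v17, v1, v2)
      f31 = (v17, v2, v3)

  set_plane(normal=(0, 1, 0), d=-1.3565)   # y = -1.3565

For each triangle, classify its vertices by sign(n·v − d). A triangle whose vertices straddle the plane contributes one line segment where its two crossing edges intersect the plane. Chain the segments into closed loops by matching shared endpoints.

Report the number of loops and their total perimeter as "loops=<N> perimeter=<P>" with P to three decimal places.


loops=1 perimeter=10.458

Straddling triangles (12 of 32):
  (v10,v0,v12) [++-] → (-1.3565, -1.3565, -1.1824)–(-1.42127, -1.3565, -1.145)  len=0.0748
  (v10,v12,v11) [+-+] → (-1.42127, -1.3565, -1.145)–(-1.42127, -1.3565, -1.07021)  len=0.0748
  (v11,v12,v13) [+--] → (-1.42127, -1.3565, -1.07021)–(-1.42127, -1.3565, 1.145)  len=2.2152
  (v11,v13,v3) [+-+] → (-1.42127, -1.3565, 1.145)–(-1.3565, -1.3565, 1.1824)  len=0.0748
  (v12,v0,v14) [-+-] → (-1.3565, -1.3565, -1.1824)–(0, -1.3565, -1.50683)  len=1.3948
  (v13,v15,v3) [--+] → (0, -1.3565, 1.50683)–(-1.3565, -1.3565, 1.1824)  len=1.3948
  (v14,v0,v16) [-+-] → (0, -1.3565, -1.50683)–(1.3565, -1.3565, -1.1824)  len=1.3948
  (v15,v17,v3) [--+] → (1.3565, -1.3565, 1.1824)–(0, -1.3565, 1.50683)  len=1.3948
  (v16,v0,v1) [-++] → (1.3565, -1.3565, -1.1824)–(1.42127, -1.3565, -1.145)  len=0.0748
  (v16,v1,v17) [-+-] → (1.42127, -1.3565, -1.145)–(1.42127, -1.3565, 1.07021)  len=2.2152
  (v17,v1,v2) [-++] → (1.42127, -1.3565, 1.07021)–(1.42127, -1.3565, 1.145)  len=0.0748
  (v17,v2,v3) [-++] → (1.42127, -1.3565, 1.145)–(1.3565, -1.3565, 1.1824)  len=0.0748

Chained into 1 loop(s):
  loop 1: 12 segments, perimeter = 10.4582
Total perimeter = 10.458


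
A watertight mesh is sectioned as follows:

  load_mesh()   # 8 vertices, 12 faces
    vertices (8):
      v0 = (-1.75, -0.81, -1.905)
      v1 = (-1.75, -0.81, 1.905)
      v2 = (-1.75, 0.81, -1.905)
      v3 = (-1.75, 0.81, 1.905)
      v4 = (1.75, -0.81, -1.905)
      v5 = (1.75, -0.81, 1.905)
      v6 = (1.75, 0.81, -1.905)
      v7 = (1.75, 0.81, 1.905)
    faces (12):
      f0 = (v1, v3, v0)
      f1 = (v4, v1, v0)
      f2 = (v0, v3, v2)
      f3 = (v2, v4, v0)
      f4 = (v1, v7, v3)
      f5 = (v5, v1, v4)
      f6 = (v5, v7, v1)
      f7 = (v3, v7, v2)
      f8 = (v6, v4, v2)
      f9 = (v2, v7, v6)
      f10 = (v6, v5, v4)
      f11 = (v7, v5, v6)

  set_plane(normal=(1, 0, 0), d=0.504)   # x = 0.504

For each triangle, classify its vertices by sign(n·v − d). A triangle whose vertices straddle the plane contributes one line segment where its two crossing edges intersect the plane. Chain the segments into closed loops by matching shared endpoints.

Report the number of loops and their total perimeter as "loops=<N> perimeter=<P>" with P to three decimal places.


Straddling triangles (8 of 12):
  (v4,v1,v0) [+--] → (0.504, -0.81, -0.54864)–(0.504, -0.81, -1.905)  len=1.3564
  (v2,v4,v0) [-+-] → (0.504, -0.23328, -1.905)–(0.504, -0.81, -1.905)  len=0.5767
  (v1,v7,v3) [-+-] → (0.504, 0.23328, 1.905)–(0.504, 0.81, 1.905)  len=0.5767
  (v5,v1,v4) [+-+] → (0.504, -0.81, 1.905)–(0.504, -0.81, -0.54864)  len=2.4536
  (v5,v7,v1) [++-] → (0.504, 0.23328, 1.905)–(0.504, -0.81, 1.905)  len=1.0433
  (v3,v7,v2) [-+-] → (0.504, 0.81, 1.905)–(0.504, 0.81, 0.54864)  len=1.3564
  (v6,v4,v2) [++-] → (0.504, -0.23328, -1.905)–(0.504, 0.81, -1.905)  len=1.0433
  (v2,v7,v6) [-++] → (0.504, 0.81, 0.54864)–(0.504, 0.81, -1.905)  len=2.4536

Chained into 1 loop(s):
  loop 1: 8 segments, perimeter = 10.8600
Total perimeter = 10.860

loops=1 perimeter=10.860


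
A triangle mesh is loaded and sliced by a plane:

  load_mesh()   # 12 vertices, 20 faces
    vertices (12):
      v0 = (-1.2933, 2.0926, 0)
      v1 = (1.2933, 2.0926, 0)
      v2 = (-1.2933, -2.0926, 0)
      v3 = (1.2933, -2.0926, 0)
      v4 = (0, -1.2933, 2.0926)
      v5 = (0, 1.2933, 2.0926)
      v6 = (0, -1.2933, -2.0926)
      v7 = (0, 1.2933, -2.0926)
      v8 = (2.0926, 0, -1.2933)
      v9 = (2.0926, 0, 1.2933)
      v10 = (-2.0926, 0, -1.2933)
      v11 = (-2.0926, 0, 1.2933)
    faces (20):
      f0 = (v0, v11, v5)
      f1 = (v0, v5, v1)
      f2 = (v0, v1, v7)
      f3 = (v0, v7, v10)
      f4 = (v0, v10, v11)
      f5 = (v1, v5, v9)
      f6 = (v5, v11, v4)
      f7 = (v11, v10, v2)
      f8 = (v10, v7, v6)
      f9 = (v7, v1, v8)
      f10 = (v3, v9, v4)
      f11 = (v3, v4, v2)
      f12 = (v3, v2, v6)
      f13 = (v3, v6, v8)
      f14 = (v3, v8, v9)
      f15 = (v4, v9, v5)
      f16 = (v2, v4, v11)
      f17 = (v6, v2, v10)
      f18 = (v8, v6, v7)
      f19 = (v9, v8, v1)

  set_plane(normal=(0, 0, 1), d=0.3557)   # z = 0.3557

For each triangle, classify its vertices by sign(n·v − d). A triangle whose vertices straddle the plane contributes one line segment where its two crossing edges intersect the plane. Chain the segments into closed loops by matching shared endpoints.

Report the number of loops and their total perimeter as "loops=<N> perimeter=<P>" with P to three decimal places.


loops=1 perimeter=13.277

Straddling triangles (10 of 20):
  (v0,v11,v5) [-++] → (-1.51313, 1.51707, 0.3557)–(-1.07346, 1.95674, 0.3557)  len=0.6218
  (v0,v5,v1) [-+-] → (-1.07346, 1.95674, 0.3557)–(1.07346, 1.95674, 0.3557)  len=2.1469
  (v0,v10,v11) [--+] → (-2.0926, 0, 0.3557)–(-1.51313, 1.51707, 0.3557)  len=1.6240
  (v1,v5,v9) [-++] → (1.07346, 1.95674, 0.3557)–(1.51313, 1.51707, 0.3557)  len=0.6218
  (v11,v10,v2) [+--] → (-2.0926, 0, 0.3557)–(-1.51313, -1.51707, 0.3557)  len=1.6240
  (v3,v9,v4) [-++] → (1.51313, -1.51707, 0.3557)–(1.07346, -1.95674, 0.3557)  len=0.6218
  (v3,v4,v2) [-+-] → (1.07346, -1.95674, 0.3557)–(-1.07346, -1.95674, 0.3557)  len=2.1469
  (v3,v8,v9) [--+] → (2.0926, 0, 0.3557)–(1.51313, -1.51707, 0.3557)  len=1.6240
  (v2,v4,v11) [-++] → (-1.07346, -1.95674, 0.3557)–(-1.51313, -1.51707, 0.3557)  len=0.6218
  (v9,v8,v1) [+--] → (2.0926, 0, 0.3557)–(1.51313, 1.51707, 0.3557)  len=1.6240

Chained into 1 loop(s):
  loop 1: 10 segments, perimeter = 13.2769
Total perimeter = 13.277


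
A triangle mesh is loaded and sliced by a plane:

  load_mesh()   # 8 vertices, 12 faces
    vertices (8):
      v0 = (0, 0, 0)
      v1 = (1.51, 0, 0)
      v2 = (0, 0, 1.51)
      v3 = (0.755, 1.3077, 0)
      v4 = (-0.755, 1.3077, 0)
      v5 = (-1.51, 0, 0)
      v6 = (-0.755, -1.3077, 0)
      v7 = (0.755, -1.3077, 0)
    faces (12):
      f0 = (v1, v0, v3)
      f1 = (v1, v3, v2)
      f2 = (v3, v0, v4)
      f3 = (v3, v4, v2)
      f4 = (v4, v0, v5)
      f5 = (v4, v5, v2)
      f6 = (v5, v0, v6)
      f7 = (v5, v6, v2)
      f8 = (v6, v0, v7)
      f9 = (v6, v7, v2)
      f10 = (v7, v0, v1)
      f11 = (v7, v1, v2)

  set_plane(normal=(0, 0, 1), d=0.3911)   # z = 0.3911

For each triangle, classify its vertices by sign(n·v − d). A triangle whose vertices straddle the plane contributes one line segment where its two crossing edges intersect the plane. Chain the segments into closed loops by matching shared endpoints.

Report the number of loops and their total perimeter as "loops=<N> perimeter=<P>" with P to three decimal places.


Straddling triangles (6 of 12):
  (v1,v3,v2) [--+] → (0.55945, 0.968997, 0.3911)–(1.1189, 0, 0.3911)  len=1.1189
  (v3,v4,v2) [--+] → (-0.55945, 0.968997, 0.3911)–(0.55945, 0.968997, 0.3911)  len=1.1189
  (v4,v5,v2) [--+] → (-1.1189, 0, 0.3911)–(-0.55945, 0.968997, 0.3911)  len=1.1189
  (v5,v6,v2) [--+] → (-0.55945, -0.968997, 0.3911)–(-1.1189, 0, 0.3911)  len=1.1189
  (v6,v7,v2) [--+] → (0.55945, -0.968997, 0.3911)–(-0.55945, -0.968997, 0.3911)  len=1.1189
  (v7,v1,v2) [--+] → (1.1189, 0, 0.3911)–(0.55945, -0.968997, 0.3911)  len=1.1189

Chained into 1 loop(s):
  loop 1: 6 segments, perimeter = 6.7134
Total perimeter = 6.713

loops=1 perimeter=6.713


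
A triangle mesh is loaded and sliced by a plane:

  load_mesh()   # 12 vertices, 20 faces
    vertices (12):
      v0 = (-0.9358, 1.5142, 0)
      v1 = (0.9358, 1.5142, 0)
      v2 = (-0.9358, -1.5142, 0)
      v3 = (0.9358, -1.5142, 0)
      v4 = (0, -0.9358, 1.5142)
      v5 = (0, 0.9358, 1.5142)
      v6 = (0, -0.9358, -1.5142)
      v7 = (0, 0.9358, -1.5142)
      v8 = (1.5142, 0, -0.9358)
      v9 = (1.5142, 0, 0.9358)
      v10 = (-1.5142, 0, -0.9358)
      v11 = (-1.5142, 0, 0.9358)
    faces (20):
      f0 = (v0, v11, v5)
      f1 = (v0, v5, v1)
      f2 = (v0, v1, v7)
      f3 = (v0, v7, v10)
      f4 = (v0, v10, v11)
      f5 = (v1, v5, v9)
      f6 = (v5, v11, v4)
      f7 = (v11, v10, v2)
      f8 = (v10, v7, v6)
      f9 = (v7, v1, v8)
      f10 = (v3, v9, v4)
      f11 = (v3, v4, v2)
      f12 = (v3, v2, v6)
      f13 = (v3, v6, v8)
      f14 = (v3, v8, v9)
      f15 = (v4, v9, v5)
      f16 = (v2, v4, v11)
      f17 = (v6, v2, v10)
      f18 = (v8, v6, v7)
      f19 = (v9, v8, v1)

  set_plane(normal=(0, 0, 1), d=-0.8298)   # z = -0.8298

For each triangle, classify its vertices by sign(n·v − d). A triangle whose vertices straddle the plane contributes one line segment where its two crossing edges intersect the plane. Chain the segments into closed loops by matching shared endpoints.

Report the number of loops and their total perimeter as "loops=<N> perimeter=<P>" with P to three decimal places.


Straddling triangles (10 of 20):
  (v0,v1,v7) [++-] → (0.42297, 1.19723, -0.8298)–(-0.42297, 1.19723, -0.8298)  len=0.8459
  (v0,v7,v10) [+--] → (-0.42297, 1.19723, -0.8298)–(-1.44868, 0.171517, -0.8298)  len=1.4506
  (v0,v10,v11) [+-+] → (-1.44868, 0.171517, -0.8298)–(-1.5142, 0, -0.8298)  len=0.1836
  (v11,v10,v2) [+-+] → (-1.5142, 0, -0.8298)–(-1.44868, -0.171517, -0.8298)  len=0.1836
  (v7,v1,v8) [-+-] → (0.42297, 1.19723, -0.8298)–(1.44868, 0.171517, -0.8298)  len=1.4506
  (v3,v2,v6) [++-] → (-0.42297, -1.19723, -0.8298)–(0.42297, -1.19723, -0.8298)  len=0.8459
  (v3,v6,v8) [+--] → (0.42297, -1.19723, -0.8298)–(1.44868, -0.171517, -0.8298)  len=1.4506
  (v3,v8,v9) [+-+] → (1.44868, -0.171517, -0.8298)–(1.5142, 0, -0.8298)  len=0.1836
  (v6,v2,v10) [-+-] → (-0.42297, -1.19723, -0.8298)–(-1.44868, -0.171517, -0.8298)  len=1.4506
  (v9,v8,v1) [+-+] → (1.5142, 0, -0.8298)–(1.44868, 0.171517, -0.8298)  len=0.1836

Chained into 1 loop(s):
  loop 1: 10 segments, perimeter = 8.2286
Total perimeter = 8.229

loops=1 perimeter=8.229


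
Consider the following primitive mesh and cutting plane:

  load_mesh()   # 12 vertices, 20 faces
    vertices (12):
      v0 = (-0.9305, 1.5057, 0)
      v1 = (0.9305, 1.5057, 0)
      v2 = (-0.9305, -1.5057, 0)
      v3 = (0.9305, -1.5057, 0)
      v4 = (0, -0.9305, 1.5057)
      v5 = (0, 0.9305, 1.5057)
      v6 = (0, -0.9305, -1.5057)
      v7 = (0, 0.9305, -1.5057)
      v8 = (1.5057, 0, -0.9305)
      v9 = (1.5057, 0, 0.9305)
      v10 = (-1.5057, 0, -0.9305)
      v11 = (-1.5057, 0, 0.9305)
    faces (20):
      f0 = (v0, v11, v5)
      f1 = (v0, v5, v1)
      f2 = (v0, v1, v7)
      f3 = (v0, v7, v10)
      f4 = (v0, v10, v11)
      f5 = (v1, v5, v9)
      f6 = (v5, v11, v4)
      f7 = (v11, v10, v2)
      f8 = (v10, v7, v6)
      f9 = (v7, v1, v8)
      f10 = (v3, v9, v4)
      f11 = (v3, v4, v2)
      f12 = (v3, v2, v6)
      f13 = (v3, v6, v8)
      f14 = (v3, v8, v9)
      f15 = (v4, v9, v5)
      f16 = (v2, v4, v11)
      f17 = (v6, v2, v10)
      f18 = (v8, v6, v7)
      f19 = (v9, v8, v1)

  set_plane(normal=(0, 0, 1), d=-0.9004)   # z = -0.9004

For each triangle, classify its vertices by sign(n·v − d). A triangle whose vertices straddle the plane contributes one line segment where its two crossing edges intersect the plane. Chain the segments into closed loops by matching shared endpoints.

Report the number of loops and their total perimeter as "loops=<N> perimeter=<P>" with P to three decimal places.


Straddling triangles (10 of 20):
  (v0,v1,v7) [++-] → (0.374066, 1.16173, -0.9004)–(-0.374066, 1.16173, -0.9004)  len=0.7481
  (v0,v7,v10) [+--] → (-0.374066, 1.16173, -0.9004)–(-1.48709, 0.0487067, -0.9004)  len=1.5741
  (v0,v10,v11) [+-+] → (-1.48709, 0.0487067, -0.9004)–(-1.5057, 0, -0.9004)  len=0.0521
  (v11,v10,v2) [+-+] → (-1.5057, 0, -0.9004)–(-1.48709, -0.0487067, -0.9004)  len=0.0521
  (v7,v1,v8) [-+-] → (0.374066, 1.16173, -0.9004)–(1.48709, 0.0487067, -0.9004)  len=1.5741
  (v3,v2,v6) [++-] → (-0.374066, -1.16173, -0.9004)–(0.374066, -1.16173, -0.9004)  len=0.7481
  (v3,v6,v8) [+--] → (0.374066, -1.16173, -0.9004)–(1.48709, -0.0487067, -0.9004)  len=1.5741
  (v3,v8,v9) [+-+] → (1.48709, -0.0487067, -0.9004)–(1.5057, 0, -0.9004)  len=0.0521
  (v6,v2,v10) [-+-] → (-0.374066, -1.16173, -0.9004)–(-1.48709, -0.0487067, -0.9004)  len=1.5741
  (v9,v8,v1) [+-+] → (1.5057, 0, -0.9004)–(1.48709, 0.0487067, -0.9004)  len=0.0521

Chained into 1 loop(s):
  loop 1: 10 segments, perimeter = 8.0011
Total perimeter = 8.001

loops=1 perimeter=8.001


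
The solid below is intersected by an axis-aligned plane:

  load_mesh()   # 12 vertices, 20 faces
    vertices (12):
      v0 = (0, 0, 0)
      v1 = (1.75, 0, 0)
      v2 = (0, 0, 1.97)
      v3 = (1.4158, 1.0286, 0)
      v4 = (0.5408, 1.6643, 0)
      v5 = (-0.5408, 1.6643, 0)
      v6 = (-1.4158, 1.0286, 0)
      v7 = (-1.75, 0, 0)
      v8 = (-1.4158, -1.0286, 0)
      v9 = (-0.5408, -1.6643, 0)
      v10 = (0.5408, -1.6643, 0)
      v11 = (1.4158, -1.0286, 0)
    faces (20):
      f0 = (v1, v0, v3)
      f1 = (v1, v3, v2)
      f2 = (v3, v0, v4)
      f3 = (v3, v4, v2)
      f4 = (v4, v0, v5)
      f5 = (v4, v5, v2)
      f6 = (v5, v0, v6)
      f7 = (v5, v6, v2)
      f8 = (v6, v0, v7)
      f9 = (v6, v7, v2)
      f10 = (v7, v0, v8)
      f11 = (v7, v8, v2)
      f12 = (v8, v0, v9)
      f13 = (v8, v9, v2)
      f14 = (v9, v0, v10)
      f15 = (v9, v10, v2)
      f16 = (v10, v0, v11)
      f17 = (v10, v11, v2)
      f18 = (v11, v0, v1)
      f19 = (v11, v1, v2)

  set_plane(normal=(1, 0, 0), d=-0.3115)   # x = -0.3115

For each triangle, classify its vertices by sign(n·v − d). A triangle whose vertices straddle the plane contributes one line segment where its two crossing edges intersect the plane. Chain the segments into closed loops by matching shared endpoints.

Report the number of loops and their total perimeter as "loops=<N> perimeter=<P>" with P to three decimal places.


loops=1 perimeter=8.025

Straddling triangles (12 of 20):
  (v4,v0,v5) [++-] → (-0.3115, 0.958634, 0)–(-0.3115, 1.6643, 0)  len=0.7057
  (v4,v5,v2) [+-+] → (-0.3115, 1.6643, 0)–(-0.3115, 0.958634, 0.835283)  len=1.0935
  (v5,v0,v6) [-+-] → (-0.3115, 0.958634, 0)–(-0.3115, 0.226309, 0)  len=0.7323
  (v5,v6,v2) [--+] → (-0.3115, 0.226309, 1.53657)–(-0.3115, 0.958634, 0.835283)  len=1.0140
  (v6,v0,v7) [-+-] → (-0.3115, 0.226309, 0)–(-0.3115, 0, 0)  len=0.2263
  (v6,v7,v2) [--+] → (-0.3115, 0, 1.61934)–(-0.3115, 0.226309, 1.53657)  len=0.2410
  (v7,v0,v8) [-+-] → (-0.3115, 0, 0)–(-0.3115, -0.226309, 0)  len=0.2263
  (v7,v8,v2) [--+] → (-0.3115, -0.226309, 1.53657)–(-0.3115, 0, 1.61934)  len=0.2410
  (v8,v0,v9) [-+-] → (-0.3115, -0.226309, 0)–(-0.3115, -0.958634, 0)  len=0.7323
  (v8,v9,v2) [--+] → (-0.3115, -0.958634, 0.835283)–(-0.3115, -0.226309, 1.53657)  len=1.0140
  (v9,v0,v10) [-++] → (-0.3115, -0.958634, 0)–(-0.3115, -1.6643, 0)  len=0.7057
  (v9,v10,v2) [-++] → (-0.3115, -1.6643, 0)–(-0.3115, -0.958634, 0.835283)  len=1.0935

Chained into 1 loop(s):
  loop 1: 12 segments, perimeter = 8.0254
Total perimeter = 8.025


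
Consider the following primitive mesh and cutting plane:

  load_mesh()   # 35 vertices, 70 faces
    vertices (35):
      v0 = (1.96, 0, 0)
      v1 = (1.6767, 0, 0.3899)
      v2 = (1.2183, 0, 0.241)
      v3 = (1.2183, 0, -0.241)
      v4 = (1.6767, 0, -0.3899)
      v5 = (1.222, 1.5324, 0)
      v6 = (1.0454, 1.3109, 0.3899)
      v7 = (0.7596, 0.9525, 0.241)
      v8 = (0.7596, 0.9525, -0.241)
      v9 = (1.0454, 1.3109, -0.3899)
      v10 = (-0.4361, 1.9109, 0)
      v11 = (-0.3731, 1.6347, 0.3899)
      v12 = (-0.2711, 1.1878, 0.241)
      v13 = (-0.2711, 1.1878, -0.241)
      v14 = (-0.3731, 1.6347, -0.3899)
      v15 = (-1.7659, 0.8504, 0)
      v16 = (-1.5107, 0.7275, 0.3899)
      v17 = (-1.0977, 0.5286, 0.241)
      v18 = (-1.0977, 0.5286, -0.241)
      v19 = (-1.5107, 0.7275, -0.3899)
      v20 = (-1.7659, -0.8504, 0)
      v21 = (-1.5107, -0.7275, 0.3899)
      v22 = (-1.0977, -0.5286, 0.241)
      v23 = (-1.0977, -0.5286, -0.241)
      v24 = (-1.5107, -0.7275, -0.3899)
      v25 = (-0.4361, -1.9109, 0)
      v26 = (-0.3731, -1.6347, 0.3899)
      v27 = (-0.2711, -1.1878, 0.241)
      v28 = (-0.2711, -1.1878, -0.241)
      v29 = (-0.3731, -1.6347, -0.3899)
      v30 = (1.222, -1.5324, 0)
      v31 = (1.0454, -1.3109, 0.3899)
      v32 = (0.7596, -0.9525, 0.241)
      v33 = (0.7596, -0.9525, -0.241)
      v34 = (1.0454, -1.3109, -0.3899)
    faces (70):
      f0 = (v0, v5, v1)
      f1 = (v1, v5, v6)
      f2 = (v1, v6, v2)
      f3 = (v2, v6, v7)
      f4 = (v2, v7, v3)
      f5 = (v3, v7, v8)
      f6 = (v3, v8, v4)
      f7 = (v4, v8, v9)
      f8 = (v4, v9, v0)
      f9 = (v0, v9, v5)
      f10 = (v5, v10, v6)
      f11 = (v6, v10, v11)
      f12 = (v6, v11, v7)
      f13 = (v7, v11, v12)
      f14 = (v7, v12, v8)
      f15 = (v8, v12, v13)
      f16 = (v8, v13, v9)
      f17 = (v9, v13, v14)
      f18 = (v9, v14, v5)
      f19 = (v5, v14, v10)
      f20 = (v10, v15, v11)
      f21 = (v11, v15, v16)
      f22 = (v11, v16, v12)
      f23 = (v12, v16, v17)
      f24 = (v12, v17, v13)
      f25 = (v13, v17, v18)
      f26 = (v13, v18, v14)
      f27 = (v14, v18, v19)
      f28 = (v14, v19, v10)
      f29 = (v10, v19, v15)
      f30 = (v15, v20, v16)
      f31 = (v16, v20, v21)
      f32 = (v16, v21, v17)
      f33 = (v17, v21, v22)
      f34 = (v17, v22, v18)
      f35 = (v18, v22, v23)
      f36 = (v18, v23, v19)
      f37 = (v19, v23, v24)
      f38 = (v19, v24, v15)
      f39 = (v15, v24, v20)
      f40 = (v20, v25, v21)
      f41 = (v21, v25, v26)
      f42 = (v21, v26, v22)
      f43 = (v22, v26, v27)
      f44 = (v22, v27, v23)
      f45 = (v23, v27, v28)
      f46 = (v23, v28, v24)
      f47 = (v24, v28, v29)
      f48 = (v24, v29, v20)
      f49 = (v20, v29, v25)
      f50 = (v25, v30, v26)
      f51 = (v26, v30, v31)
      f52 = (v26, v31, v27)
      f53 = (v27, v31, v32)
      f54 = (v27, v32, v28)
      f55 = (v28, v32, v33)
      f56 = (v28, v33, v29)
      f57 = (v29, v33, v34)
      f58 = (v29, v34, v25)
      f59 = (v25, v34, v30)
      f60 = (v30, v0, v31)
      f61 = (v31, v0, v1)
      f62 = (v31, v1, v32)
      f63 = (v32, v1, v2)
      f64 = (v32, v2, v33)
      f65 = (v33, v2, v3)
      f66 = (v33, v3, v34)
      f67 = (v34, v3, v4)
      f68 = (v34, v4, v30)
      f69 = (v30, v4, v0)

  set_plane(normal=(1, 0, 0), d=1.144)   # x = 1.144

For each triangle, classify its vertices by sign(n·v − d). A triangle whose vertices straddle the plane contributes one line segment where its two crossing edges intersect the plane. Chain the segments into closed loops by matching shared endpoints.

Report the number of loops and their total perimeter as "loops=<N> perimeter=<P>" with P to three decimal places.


Straddling triangles (24 of 70):
  (v1,v5,v6) [++-] → (1.144, 1.43457, 0.17221)–(1.144, 1.10616, 0.3899)  len=0.3940
  (v1,v6,v2) [+-+] → (1.144, 1.10616, 0.3899)–(1.144, 0.563331, 0.304987)  len=0.5494
  (v2,v6,v7) [+--] → (1.144, 0.563331, 0.304987)–(1.144, 0.154285, 0.241)  len=0.4140
  (v2,v7,v3) [+-+] → (1.144, 0.154285, 0.241)–(1.144, 0.154285, -0.162926)  len=0.4039
  (v3,v7,v8) [+--] → (1.144, 0.154285, -0.162926)–(1.144, 0.154285, -0.241)  len=0.0781
  (v3,v8,v4) [+-+] → (1.144, 0.154285, -0.241)–(1.144, 0.553262, -0.303411)  len=0.4038
  (v4,v8,v9) [+--] → (1.144, 0.553262, -0.303411)–(1.144, 1.10616, -0.3899)  len=0.5596
  (v4,v9,v0) [+-+] → (1.144, 1.10616, -0.3899)–(1.144, 1.16958, -0.347866)  len=0.0761
  (v0,v9,v5) [+-+] → (1.144, 1.16958, -0.347866)–(1.144, 1.43457, -0.17221)  len=0.3179
  (v5,v10,v6) [+--] → (1.144, 1.55021, 0)–(1.144, 1.43457, 0.17221)  len=0.2074
  (v9,v14,v5) [--+] → (1.144, 1.5374, -0.019066)–(1.144, 1.43457, -0.17221)  len=0.1845
  (v5,v14,v10) [+--] → (1.144, 1.5374, -0.019066)–(1.144, 1.55021, 0)  len=0.0230
  (v25,v30,v26) [-+-] → (1.144, -1.55021, 0)–(1.144, -1.5374, 0.019066)  len=0.0230
  (v26,v30,v31) [-+-] → (1.144, -1.5374, 0.019066)–(1.144, -1.43457, 0.17221)  len=0.1845
  (v25,v34,v30) [--+] → (1.144, -1.43457, -0.17221)–(1.144, -1.55021, 0)  len=0.2074
  (v30,v0,v31) [++-] → (1.144, -1.16958, 0.347866)–(1.144, -1.43457, 0.17221)  len=0.3179
  (v31,v0,v1) [-++] → (1.144, -1.16958, 0.347866)–(1.144, -1.10616, 0.3899)  len=0.0761
  (v31,v1,v32) [-+-] → (1.144, -1.10616, 0.3899)–(1.144, -0.553262, 0.303411)  len=0.5596
  (v32,v1,v2) [-++] → (1.144, -0.553262, 0.303411)–(1.144, -0.154285, 0.241)  len=0.4038
  (v32,v2,v33) [-+-] → (1.144, -0.154285, 0.241)–(1.144, -0.154285, 0.162926)  len=0.0781
  (v33,v2,v3) [-++] → (1.144, -0.154285, 0.162926)–(1.144, -0.154285, -0.241)  len=0.4039
  (v33,v3,v34) [-+-] → (1.144, -0.154285, -0.241)–(1.144, -0.563331, -0.304987)  len=0.4140
  (v34,v3,v4) [-++] → (1.144, -0.563331, -0.304987)–(1.144, -1.10616, -0.3899)  len=0.5494
  (v34,v4,v30) [-++] → (1.144, -1.10616, -0.3899)–(1.144, -1.43457, -0.17221)  len=0.3940

Chained into 2 loop(s):
  loop 1: 12 segments, perimeter = 3.6118
  loop 2: 12 segments, perimeter = 3.6118
Total perimeter = 7.224

loops=2 perimeter=7.224
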